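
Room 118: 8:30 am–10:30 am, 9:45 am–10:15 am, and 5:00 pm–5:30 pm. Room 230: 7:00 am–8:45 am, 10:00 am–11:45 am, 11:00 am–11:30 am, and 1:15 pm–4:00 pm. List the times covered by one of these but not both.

7:00 am–8:30 am, 8:45 am–10:00 am, 10:30 am–11:45 am, 1:15 pm–4:00 pm, 5:00 pm–5:30 pm

Merge the first list: 8:30 am–10:30 am, 5:00 pm–5:30 pm.
Merge the second list: 7:00 am–8:45 am, 10:00 am–11:45 am, 1:15 pm–4:00 pm.
A \ B = 8:45 am–10:00 am, 5:00 pm–5:30 pm.
B \ A = 7:00 am–8:30 am, 10:30 am–11:45 am, 1:15 pm–4:00 pm.
Union of the two gives the symmetric difference.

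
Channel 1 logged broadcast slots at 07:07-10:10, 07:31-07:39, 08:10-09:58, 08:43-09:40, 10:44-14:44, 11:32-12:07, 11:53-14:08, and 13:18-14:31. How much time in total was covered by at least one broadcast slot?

7 h 3 min

Merged: 07:07-10:10, 10:44-14:44.
Lengths: 3 h 3 min + 4 h = 7 h 3 min.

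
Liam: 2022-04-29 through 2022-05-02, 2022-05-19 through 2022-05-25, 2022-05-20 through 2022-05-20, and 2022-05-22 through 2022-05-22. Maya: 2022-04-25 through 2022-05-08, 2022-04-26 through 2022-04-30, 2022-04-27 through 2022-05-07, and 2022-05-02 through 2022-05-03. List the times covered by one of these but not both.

2022-04-25 through 2022-04-28, 2022-05-03 through 2022-05-08, 2022-05-19 through 2022-05-25

A, merged: 2022-04-29 through 2022-05-02, 2022-05-19 through 2022-05-25.
B, merged: 2022-04-25 through 2022-05-08.
A but not B: 2022-05-19 through 2022-05-25.
B but not A: 2022-04-25 through 2022-04-28, 2022-05-03 through 2022-05-08.
Combining gives A △ B.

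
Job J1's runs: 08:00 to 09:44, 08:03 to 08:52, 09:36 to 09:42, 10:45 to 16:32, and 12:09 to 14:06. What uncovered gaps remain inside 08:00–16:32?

After merging, the occupied span is 08:00-09:44, 10:45-16:32.
Uncovered inside 08:00-16:32: 09:44-10:45.

09:44-10:45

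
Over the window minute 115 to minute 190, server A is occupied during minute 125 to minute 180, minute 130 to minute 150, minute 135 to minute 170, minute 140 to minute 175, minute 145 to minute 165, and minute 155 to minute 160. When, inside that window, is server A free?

minute 115 to minute 125, minute 180 to minute 190

The merged coverage is minute 125 to minute 180.
Gaps within minute 115 to minute 190: minute 115 to minute 125, minute 180 to minute 190.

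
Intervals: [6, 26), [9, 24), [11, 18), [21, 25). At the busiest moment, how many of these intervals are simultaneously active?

3

Sweep endpoints in order; track running count of active intervals.
Peak of 3 reached at 11.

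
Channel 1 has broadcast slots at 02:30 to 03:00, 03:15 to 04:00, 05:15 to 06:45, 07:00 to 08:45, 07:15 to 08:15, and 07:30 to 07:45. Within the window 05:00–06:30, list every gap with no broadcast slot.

The merged coverage is 02:30-03:00, 03:15-04:00, 05:15-06:45, 07:00-08:45.
Complement within 05:00-06:30: 05:00-05:15.

05:00-05:15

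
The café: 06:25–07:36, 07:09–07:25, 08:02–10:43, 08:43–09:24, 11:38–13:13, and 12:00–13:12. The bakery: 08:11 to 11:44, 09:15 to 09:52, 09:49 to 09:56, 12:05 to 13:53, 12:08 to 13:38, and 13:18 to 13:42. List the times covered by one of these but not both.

First set merges to 06:25-07:36, 08:02-10:43, 11:38-13:13.
Second set merges to 08:11-11:44, 12:05-13:53.
A \ B = 06:25-07:36, 08:02-08:11, 11:44-12:05.
B \ A = 10:43-11:38, 13:13-13:53.
Union of the two gives the symmetric difference.

06:25-07:36, 08:02-08:11, 10:43-11:38, 11:44-12:05, 13:13-13:53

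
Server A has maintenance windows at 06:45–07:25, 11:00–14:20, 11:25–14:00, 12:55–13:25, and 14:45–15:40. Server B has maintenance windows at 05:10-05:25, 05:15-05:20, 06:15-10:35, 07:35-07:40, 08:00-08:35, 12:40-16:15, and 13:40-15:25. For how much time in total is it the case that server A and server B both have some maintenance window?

First set merges to 06:45-07:25, 11:00-14:20, 14:45-15:40.
Second set merges to 05:10-05:25, 06:15-10:35, 12:40-16:15.
A ∩ B = 06:45-07:25, 12:40-14:20, 14:45-15:40.
Total: 40 min + 1 h 40 min + 55 min = 3 h 15 min.

3 h 15 min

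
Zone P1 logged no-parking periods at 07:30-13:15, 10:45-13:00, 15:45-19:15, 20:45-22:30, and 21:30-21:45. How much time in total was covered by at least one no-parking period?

11 h

Merged: 07:30–13:15, 15:45–19:15, 20:45–22:30.
Lengths: 5 h 45 min + 3 h 30 min + 1 h 45 min = 11 h.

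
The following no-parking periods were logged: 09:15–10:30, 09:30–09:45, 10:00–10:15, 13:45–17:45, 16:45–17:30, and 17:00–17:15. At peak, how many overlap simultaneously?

3

Walk the sorted start/end points keeping a running depth.
The depth first hits 3 at 17:00.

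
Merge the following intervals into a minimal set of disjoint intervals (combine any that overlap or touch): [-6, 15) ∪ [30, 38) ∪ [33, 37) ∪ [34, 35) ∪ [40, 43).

[-6, 15) ∪ [30, 38) ∪ [40, 43)

[30, 38) is disjoint → start new block.
[33, 37) overlaps/touches [30, 38) → extend to [30, 38).
[34, 35) overlaps/touches [30, 38) → extend to [30, 38).
[40, 43) is disjoint → start new block.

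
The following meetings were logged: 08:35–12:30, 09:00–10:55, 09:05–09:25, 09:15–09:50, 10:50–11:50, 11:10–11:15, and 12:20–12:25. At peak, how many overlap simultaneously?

Walk the sorted start/end points keeping a running depth.
The depth first hits 4 at 09:15.

4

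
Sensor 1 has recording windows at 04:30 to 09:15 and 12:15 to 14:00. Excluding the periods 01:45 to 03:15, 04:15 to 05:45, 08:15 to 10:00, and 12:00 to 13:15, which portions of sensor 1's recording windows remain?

04:30–09:15 \ B = 05:45–08:15.
12:15–14:00 \ B = 13:15–14:00.

05:45–08:15, 13:15–14:00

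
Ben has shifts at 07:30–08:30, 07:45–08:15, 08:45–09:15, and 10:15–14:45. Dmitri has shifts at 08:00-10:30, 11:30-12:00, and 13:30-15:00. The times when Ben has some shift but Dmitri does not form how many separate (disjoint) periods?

3

A, merged: 07:30–08:30, 08:45–09:15, 10:15–14:45.
A \ B = 07:30–08:00, 10:30–11:30, 12:00–13:30.
That is 3 disjoint pieces.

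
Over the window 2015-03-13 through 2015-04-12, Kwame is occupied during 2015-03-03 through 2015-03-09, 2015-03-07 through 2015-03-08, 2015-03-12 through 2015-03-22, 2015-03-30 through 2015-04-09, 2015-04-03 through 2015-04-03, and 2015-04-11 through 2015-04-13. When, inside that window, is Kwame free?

2015-03-23 through 2015-03-29, 2015-04-10 through 2015-04-10

After merging, the occupied span is 2015-03-03 through 2015-03-09, 2015-03-12 through 2015-03-22, 2015-03-30 through 2015-04-09, 2015-04-11 through 2015-04-13.
Gaps within 2015-03-13 through 2015-04-12: 2015-03-23 through 2015-03-29, 2015-04-10 through 2015-04-10.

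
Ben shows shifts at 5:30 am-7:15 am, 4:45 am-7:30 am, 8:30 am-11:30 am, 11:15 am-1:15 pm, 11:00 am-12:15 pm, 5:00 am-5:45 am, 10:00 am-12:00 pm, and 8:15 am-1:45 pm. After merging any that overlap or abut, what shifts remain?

4:45 am–7:30 am, 8:15 am–1:45 pm

Sort by start: 4:45 am–7:30 am, 5:00 am–5:45 am, 5:30 am–7:15 am, 8:15 am–1:45 pm, 8:30 am–11:30 am, 10:00 am–12:00 pm, 11:00 am–12:15 pm, 11:15 am–1:15 pm.
5:00 am–5:45 am overlaps/touches 4:45 am–7:30 am → extend to 4:45 am–7:30 am.
5:30 am–7:15 am overlaps/touches 4:45 am–7:30 am → extend to 4:45 am–7:30 am.
8:15 am–1:45 pm is disjoint → start new block.
8:30 am–11:30 am overlaps/touches 8:15 am–1:45 pm → extend to 8:15 am–1:45 pm.
10:00 am–12:00 pm overlaps/touches 8:15 am–1:45 pm → extend to 8:15 am–1:45 pm.
11:00 am–12:15 pm overlaps/touches 8:15 am–1:45 pm → extend to 8:15 am–1:45 pm.
11:15 am–1:15 pm overlaps/touches 8:15 am–1:45 pm → extend to 8:15 am–1:45 pm.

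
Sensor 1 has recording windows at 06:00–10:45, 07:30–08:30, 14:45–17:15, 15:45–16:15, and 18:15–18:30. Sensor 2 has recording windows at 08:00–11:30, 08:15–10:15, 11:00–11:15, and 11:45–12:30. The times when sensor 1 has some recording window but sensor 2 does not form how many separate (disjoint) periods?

A, merged: 06:00–10:45, 14:45–17:15, 18:15–18:30.
B, merged: 08:00–11:30, 11:45–12:30.
A \ B = 06:00–08:00, 14:45–17:15, 18:15–18:30.
That is 3 disjoint pieces.

3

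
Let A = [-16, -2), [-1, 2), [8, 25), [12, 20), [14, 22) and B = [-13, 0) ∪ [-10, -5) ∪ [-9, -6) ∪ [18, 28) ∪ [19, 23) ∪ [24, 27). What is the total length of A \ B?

15

A, merged: [-16, -2), [-1, 2), [8, 25).
B, merged: [-13, 0), [18, 28).
A \ B = [-16, -13), [0, 2), [8, 18).
Total: 3 + 2 + 10 = 15.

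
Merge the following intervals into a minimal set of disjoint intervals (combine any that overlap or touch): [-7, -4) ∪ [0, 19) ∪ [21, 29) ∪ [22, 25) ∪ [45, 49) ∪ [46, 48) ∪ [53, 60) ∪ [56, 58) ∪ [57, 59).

[-7, -4) ∪ [0, 19) ∪ [21, 29) ∪ [45, 49) ∪ [53, 60)

[0, 19) is disjoint → start new block.
[21, 29) is disjoint → start new block.
[22, 25) overlaps/touches [21, 29) → extend to [21, 29).
[45, 49) is disjoint → start new block.
[46, 48) overlaps/touches [45, 49) → extend to [45, 49).
[53, 60) is disjoint → start new block.
[56, 58) overlaps/touches [53, 60) → extend to [53, 60).
[57, 59) overlaps/touches [53, 60) → extend to [53, 60).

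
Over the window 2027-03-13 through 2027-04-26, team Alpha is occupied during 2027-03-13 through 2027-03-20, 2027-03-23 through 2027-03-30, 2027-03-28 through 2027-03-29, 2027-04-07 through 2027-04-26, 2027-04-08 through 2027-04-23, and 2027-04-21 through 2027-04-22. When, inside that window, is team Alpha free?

2027-03-21 through 2027-03-22, 2027-03-31 through 2027-04-06

The merged coverage is 2027-03-13 through 2027-03-20, 2027-03-23 through 2027-03-30, 2027-04-07 through 2027-04-26.
Gaps within 2027-03-13 through 2027-04-26: 2027-03-21 through 2027-03-22, 2027-03-31 through 2027-04-06.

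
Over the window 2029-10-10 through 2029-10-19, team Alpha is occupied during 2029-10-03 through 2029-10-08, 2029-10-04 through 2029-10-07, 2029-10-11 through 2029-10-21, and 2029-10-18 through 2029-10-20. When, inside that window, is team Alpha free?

2029-10-10 through 2029-10-10

After merging, the occupied span is 2029-10-03 through 2029-10-08, 2029-10-11 through 2029-10-21.
Gaps within 2029-10-10 through 2029-10-19: 2029-10-10 through 2029-10-10.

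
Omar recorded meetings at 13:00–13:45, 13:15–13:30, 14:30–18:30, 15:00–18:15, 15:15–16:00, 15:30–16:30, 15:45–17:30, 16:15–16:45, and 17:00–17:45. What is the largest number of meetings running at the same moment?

5

Sweep endpoints in order; track running count of active intervals.
Peak of 5 reached at 15:45.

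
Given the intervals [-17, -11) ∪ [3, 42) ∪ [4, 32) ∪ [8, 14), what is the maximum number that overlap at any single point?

Walk the sorted start/end points keeping a running depth.
The depth first hits 3 at 8.

3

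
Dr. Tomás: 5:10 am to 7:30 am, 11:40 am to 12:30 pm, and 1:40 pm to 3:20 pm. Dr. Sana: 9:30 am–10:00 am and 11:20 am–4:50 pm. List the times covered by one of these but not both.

5:10 am–7:30 am, 9:30 am–10:00 am, 11:20 am–11:40 am, 12:30 pm–1:40 pm, 3:20 pm–4:50 pm

A but not B: 5:10 am–7:30 am.
B but not A: 9:30 am–10:00 am, 11:20 am–11:40 am, 12:30 pm–1:40 pm, 3:20 pm–4:50 pm.
Combining gives A △ B.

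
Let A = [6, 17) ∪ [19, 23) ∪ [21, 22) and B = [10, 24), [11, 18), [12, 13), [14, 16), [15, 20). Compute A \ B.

[6, 10)

Merge the first list: [6, 17), [19, 23).
Merge the second list: [10, 24).
[6, 17) with B removed leaves [6, 10).
[19, 23) lies entirely inside B → drops out.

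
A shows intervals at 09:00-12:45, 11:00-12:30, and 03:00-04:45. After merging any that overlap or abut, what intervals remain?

03:00–04:45, 09:00–12:45

Sort by start: 03:00–04:45, 09:00–12:45, 11:00–12:30.
09:00–12:45 is disjoint → start new block.
11:00–12:30 overlaps/touches 09:00–12:45 → extend to 09:00–12:45.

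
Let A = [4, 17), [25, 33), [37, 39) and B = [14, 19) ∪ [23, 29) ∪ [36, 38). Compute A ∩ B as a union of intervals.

[4, 17) ∩ B → [14, 17).
[25, 33) ∩ B → [25, 29).
[37, 39) ∩ B → [37, 38).

[14, 17) ∪ [25, 29) ∪ [37, 38)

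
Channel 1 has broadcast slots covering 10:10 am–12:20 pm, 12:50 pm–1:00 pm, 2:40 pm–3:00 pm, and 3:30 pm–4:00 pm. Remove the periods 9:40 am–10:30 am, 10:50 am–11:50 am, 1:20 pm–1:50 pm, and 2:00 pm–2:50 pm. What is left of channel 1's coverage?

10:30 am-10:50 am, 11:50 am-12:20 pm, 12:50 pm-1:00 pm, 2:50 pm-3:00 pm, 3:30 pm-4:00 pm

10:10 am-12:20 pm with B removed leaves 10:30 am-10:50 am, 11:50 am-12:20 pm.
12:50 pm-1:00 pm is untouched.
2:40 pm-3:00 pm with B removed leaves 2:50 pm-3:00 pm.
3:30 pm-4:00 pm is untouched.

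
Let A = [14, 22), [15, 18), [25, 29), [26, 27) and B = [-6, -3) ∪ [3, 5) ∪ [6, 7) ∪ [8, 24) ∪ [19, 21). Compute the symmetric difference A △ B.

Merge the first list: [14, 22), [25, 29).
Merge the second list: [-6, -3), [3, 5), [6, 7), [8, 24).
Only in the first: [25, 29).
Only in the second: [-6, -3), [3, 5), [6, 7), [8, 14), [22, 24).
Together these are the periods covered by exactly one.

[-6, -3) ∪ [3, 5) ∪ [6, 7) ∪ [8, 14) ∪ [22, 24) ∪ [25, 29)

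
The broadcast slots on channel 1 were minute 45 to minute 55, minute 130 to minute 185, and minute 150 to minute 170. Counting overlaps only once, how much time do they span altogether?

65 minutes

Merged: minute 45 to minute 55, minute 130 to minute 185.
Lengths: 10 minutes + 55 minutes = 65 minutes.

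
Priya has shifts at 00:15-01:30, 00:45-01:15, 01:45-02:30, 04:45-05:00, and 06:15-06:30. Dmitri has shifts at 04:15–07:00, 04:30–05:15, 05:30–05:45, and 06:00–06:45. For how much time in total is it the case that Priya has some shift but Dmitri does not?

A, merged: 00:15–01:30, 01:45–02:30, 04:45–05:00, 06:15–06:30.
B, merged: 04:15–07:00.
A \ B = 00:15–01:30, 01:45–02:30.
Total: 1 h 15 min + 45 min = 2 h.

2 h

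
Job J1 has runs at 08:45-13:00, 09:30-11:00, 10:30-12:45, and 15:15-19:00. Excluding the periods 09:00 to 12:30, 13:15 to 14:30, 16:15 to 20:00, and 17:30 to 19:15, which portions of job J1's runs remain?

A, merged: 08:45–13:00, 15:15–19:00.
B, merged: 09:00–12:30, 13:15–14:30, 16:15–20:00.
08:45–13:00 with B removed leaves 08:45–09:00, 12:30–13:00.
15:15–19:00 with B removed leaves 15:15–16:15.

08:45–09:00, 12:30–13:00, 15:15–16:15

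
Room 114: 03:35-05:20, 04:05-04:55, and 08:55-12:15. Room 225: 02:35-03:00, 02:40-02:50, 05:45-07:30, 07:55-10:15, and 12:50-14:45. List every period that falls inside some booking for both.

08:55–10:15

A, merged: 03:35–05:20, 08:55–12:15.
B, merged: 02:35–03:00, 05:45–07:30, 07:55–10:15, 12:50–14:45.
03:35–05:20 meets no B interval.
08:55–12:15 ∩ B → 08:55–10:15.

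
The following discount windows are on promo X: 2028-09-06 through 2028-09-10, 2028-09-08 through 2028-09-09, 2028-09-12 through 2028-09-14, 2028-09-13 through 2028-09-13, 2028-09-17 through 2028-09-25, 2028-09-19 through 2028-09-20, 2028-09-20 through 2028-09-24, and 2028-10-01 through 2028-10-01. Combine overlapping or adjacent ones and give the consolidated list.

2028-09-06 through 2028-09-10, 2028-09-12 through 2028-09-14, 2028-09-17 through 2028-09-25, 2028-10-01 through 2028-10-01

2028-09-08 through 2028-09-09 overlaps/touches 2028-09-06 through 2028-09-10 → extend to 2028-09-06 through 2028-09-10.
2028-09-12 through 2028-09-14 is disjoint → start new block.
2028-09-13 through 2028-09-13 overlaps/touches 2028-09-12 through 2028-09-14 → extend to 2028-09-12 through 2028-09-14.
2028-09-17 through 2028-09-25 is disjoint → start new block.
2028-09-19 through 2028-09-20 overlaps/touches 2028-09-17 through 2028-09-25 → extend to 2028-09-17 through 2028-09-25.
2028-09-20 through 2028-09-24 overlaps/touches 2028-09-17 through 2028-09-25 → extend to 2028-09-17 through 2028-09-25.
2028-10-01 through 2028-10-01 is disjoint → start new block.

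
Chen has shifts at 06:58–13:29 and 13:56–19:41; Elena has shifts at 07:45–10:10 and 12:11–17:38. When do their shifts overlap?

07:45–10:10, 12:11–13:29, 13:56–17:38

06:58–13:29 meets the second set on 07:45–10:10, 12:11–13:29.
13:56–19:41 meets the second set on 13:56–17:38.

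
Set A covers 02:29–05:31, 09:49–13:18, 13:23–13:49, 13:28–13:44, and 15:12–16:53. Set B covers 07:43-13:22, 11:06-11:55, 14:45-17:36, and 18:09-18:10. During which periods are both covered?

09:49–13:18, 15:12–16:53

A, merged: 02:29–05:31, 09:49–13:18, 13:23–13:49, 15:12–16:53.
B, merged: 07:43–13:22, 14:45–17:36, 18:09–18:10.
02:29–05:31: no overlap with the second set.
09:49–13:18 meets the second set on 09:49–13:18.
13:23–13:49: no overlap with the second set.
15:12–16:53 meets the second set on 15:12–16:53.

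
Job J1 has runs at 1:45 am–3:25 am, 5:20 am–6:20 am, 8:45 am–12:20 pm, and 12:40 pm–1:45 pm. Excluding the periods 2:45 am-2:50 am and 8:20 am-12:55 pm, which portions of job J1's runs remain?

1:45 am–3:25 am with B removed leaves 1:45 am–2:45 am, 2:50 am–3:25 am.
5:20 am–6:20 am is untouched.
8:45 am–12:20 pm lies entirely inside B → drops out.
12:40 pm–1:45 pm with B removed leaves 12:55 pm–1:45 pm.

1:45 am–2:45 am, 2:50 am–3:25 am, 5:20 am–6:20 am, 12:55 pm–1:45 pm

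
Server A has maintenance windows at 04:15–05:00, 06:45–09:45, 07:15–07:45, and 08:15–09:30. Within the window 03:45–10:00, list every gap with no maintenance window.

After merging, the occupied span is 04:15–05:00, 06:45–09:45.
Uncovered inside 03:45–10:00: 03:45–04:15, 05:00–06:45, 09:45–10:00.

03:45–04:15, 05:00–06:45, 09:45–10:00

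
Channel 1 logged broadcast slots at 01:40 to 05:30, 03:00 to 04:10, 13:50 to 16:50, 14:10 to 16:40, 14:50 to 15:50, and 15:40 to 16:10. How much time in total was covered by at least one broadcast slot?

Merged: 01:40–05:30, 13:50–16:50.
Lengths: 3 h 50 min + 3 h = 6 h 50 min.

6 h 50 min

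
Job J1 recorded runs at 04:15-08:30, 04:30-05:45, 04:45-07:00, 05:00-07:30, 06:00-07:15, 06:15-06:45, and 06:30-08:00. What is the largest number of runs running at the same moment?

6

Sweep endpoints in order; track running count of active intervals.
Peak of 6 reached at 06:30.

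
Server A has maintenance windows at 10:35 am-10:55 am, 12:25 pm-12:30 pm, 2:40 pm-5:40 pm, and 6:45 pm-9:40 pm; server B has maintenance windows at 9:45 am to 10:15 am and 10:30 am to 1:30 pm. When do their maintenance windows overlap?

10:35 am-10:55 am overlaps B on 10:35 am-10:55 am.
12:25 pm-12:30 pm overlaps B on 12:25 pm-12:30 pm.
2:40 pm-5:40 pm falls entirely outside B.
6:45 pm-9:40 pm falls entirely outside B.

10:35 am-10:55 am, 12:25 pm-12:30 pm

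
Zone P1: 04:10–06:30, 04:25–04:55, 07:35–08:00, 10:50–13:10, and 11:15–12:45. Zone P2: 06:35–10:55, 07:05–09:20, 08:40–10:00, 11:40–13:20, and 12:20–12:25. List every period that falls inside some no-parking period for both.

07:35-08:00, 10:50-10:55, 11:40-13:10

First set merges to 04:10-06:30, 07:35-08:00, 10:50-13:10.
Second set merges to 06:35-10:55, 11:40-13:20.
04:10-06:30: no overlap with the second set.
07:35-08:00 meets the second set on 07:35-08:00.
10:50-13:10 meets the second set on 10:50-10:55, 11:40-13:10.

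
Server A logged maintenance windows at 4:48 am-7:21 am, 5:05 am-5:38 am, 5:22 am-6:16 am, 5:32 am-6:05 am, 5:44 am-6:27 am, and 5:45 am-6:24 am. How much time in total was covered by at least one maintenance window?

2 h 33 min

Merged: 4:48 am-7:21 am.
Length: 2 h 33 min.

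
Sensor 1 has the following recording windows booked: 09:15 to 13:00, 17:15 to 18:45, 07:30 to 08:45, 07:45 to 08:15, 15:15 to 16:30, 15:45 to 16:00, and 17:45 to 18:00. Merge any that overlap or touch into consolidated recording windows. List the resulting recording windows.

07:30–08:45, 09:15–13:00, 15:15–16:30, 17:15–18:45

Sort by start: 07:30–08:45, 07:45–08:15, 09:15–13:00, 15:15–16:30, 15:45–16:00, 17:15–18:45, 17:45–18:00.
07:45–08:15 overlaps/touches 07:30–08:45 → extend to 07:30–08:45.
09:15–13:00 is disjoint → start new block.
15:15–16:30 is disjoint → start new block.
15:45–16:00 overlaps/touches 15:15–16:30 → extend to 15:15–16:30.
17:15–18:45 is disjoint → start new block.
17:45–18:00 overlaps/touches 17:15–18:45 → extend to 17:15–18:45.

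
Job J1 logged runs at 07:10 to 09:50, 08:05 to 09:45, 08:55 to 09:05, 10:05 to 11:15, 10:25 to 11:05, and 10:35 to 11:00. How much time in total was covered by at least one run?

3 h 50 min

Merged: 07:10-09:50, 10:05-11:15.
Lengths: 2 h 40 min + 1 h 10 min = 3 h 50 min.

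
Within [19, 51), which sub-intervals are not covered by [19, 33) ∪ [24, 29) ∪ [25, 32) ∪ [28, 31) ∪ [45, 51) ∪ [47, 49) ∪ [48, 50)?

Covered (merged): [19, 33), [45, 51).
Gaps within [19, 51): [33, 45).

[33, 45)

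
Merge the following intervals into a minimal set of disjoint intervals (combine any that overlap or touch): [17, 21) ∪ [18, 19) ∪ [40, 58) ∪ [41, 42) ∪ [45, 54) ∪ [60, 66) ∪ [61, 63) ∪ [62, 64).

[17, 21) ∪ [40, 58) ∪ [60, 66)

[18, 19) overlaps/touches [17, 21) → extend to [17, 21).
[40, 58) is disjoint → start new block.
[41, 42) overlaps/touches [40, 58) → extend to [40, 58).
[45, 54) overlaps/touches [40, 58) → extend to [40, 58).
[60, 66) is disjoint → start new block.
[61, 63) overlaps/touches [60, 66) → extend to [60, 66).
[62, 64) overlaps/touches [60, 66) → extend to [60, 66).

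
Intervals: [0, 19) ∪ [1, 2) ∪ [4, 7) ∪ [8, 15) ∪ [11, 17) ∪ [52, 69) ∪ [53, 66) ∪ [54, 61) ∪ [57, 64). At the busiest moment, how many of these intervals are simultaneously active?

At 57, 4 of the intervals are simultaneously active.
No point has more.

4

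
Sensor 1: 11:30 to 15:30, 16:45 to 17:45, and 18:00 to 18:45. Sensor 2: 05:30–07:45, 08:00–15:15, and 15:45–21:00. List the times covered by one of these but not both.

05:30–07:45, 08:00–11:30, 15:15–15:30, 15:45–16:45, 17:45–18:00, 18:45–21:00

A \ B = 15:15–15:30.
B \ A = 05:30–07:45, 08:00–11:30, 15:45–16:45, 17:45–18:00, 18:45–21:00.
Union of the two gives the symmetric difference.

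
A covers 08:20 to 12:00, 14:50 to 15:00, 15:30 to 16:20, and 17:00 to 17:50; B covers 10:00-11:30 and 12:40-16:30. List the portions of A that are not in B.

08:20–12:00 \ B = 08:20–10:00, 11:30–12:00.
14:50–15:00: entirely removed.
15:30–16:20: entirely removed.
17:00–17:50: nothing removed.

08:20–10:00, 11:30–12:00, 17:00–17:50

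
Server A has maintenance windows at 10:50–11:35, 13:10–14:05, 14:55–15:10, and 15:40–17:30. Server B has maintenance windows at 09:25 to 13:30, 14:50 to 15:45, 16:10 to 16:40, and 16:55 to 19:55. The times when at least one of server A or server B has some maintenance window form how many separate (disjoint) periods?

2

A ∪ B = 09:25–14:05, 14:50–19:55.
That is 2 disjoint pieces.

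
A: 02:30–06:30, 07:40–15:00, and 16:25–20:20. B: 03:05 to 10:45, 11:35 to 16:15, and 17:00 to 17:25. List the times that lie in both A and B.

02:30-06:30 meets the second set on 03:05-06:30.
07:40-15:00 meets the second set on 07:40-10:45, 11:35-15:00.
16:25-20:20 meets the second set on 17:00-17:25.

03:05-06:30, 07:40-10:45, 11:35-15:00, 17:00-17:25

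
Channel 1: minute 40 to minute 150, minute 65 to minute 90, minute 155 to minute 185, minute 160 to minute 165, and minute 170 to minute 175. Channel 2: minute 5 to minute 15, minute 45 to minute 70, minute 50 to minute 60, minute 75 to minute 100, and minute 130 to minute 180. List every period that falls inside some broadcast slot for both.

A, merged: minute 40 to minute 150, minute 155 to minute 185.
B, merged: minute 5 to minute 15, minute 45 to minute 70, minute 75 to minute 100, minute 130 to minute 180.
minute 40 to minute 150 ∩ B → minute 45 to minute 70, minute 75 to minute 100, minute 130 to minute 150.
minute 155 to minute 185 ∩ B → minute 155 to minute 180.

minute 45 to minute 70, minute 75 to minute 100, minute 130 to minute 150, minute 155 to minute 180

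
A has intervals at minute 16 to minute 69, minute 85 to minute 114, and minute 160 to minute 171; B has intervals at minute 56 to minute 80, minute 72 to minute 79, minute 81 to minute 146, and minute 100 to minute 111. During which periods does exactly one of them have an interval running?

minute 16 to minute 56, minute 69 to minute 80, minute 81 to minute 85, minute 114 to minute 146, minute 160 to minute 171

Second set merges to minute 56 to minute 80, minute 81 to minute 146.
Only in the first: minute 16 to minute 56, minute 160 to minute 171.
Only in the second: minute 69 to minute 80, minute 81 to minute 85, minute 114 to minute 146.
Together these are the periods covered by exactly one.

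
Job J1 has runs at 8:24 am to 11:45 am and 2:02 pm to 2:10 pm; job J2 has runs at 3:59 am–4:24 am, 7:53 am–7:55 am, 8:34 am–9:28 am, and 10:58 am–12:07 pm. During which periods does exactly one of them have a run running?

3:59 am–4:24 am, 7:53 am–7:55 am, 8:24 am–8:34 am, 9:28 am–10:58 am, 11:45 am–12:07 pm, 2:02 pm–2:10 pm

A but not B: 8:24 am–8:34 am, 9:28 am–10:58 am, 2:02 pm–2:10 pm.
B but not A: 3:59 am–4:24 am, 7:53 am–7:55 am, 11:45 am–12:07 pm.
Combining gives A △ B.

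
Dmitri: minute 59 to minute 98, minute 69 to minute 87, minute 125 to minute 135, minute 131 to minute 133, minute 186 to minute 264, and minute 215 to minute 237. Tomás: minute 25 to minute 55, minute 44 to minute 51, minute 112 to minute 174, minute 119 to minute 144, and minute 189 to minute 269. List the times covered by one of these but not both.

First set merges to minute 59 to minute 98, minute 125 to minute 135, minute 186 to minute 264.
Second set merges to minute 25 to minute 55, minute 112 to minute 174, minute 189 to minute 269.
A \ B = minute 59 to minute 98, minute 186 to minute 189.
B \ A = minute 25 to minute 55, minute 112 to minute 125, minute 135 to minute 174, minute 264 to minute 269.
Union of the two gives the symmetric difference.

minute 25 to minute 55, minute 59 to minute 98, minute 112 to minute 125, minute 135 to minute 174, minute 186 to minute 189, minute 264 to minute 269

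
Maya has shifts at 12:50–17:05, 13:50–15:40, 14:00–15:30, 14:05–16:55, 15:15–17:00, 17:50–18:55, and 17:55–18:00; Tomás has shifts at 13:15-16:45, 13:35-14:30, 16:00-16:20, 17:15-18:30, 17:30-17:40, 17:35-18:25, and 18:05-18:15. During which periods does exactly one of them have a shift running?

12:50–13:15, 16:45–17:05, 17:15–17:50, 18:30–18:55

Merge the first list: 12:50–17:05, 17:50–18:55.
Merge the second list: 13:15–16:45, 17:15–18:30.
A but not B: 12:50–13:15, 16:45–17:05, 18:30–18:55.
B but not A: 17:15–17:50.
Combining gives A △ B.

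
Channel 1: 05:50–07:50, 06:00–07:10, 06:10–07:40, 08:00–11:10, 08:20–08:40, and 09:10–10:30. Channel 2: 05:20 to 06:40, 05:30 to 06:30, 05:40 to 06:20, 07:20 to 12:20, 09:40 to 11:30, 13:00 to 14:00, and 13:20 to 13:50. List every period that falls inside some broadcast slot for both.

A, merged: 05:50–07:50, 08:00–11:10.
B, merged: 05:20–06:40, 07:20–12:20, 13:00–14:00.
05:50–07:50 meets the second set on 05:50–06:40, 07:20–07:50.
08:00–11:10 meets the second set on 08:00–11:10.

05:50–06:40, 07:20–07:50, 08:00–11:10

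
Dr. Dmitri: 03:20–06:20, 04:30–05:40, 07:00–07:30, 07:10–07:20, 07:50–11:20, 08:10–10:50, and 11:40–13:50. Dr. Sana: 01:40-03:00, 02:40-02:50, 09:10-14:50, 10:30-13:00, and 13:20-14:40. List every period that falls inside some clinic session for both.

09:10–11:20, 11:40–13:50

A, merged: 03:20–06:20, 07:00–07:30, 07:50–11:20, 11:40–13:50.
B, merged: 01:40–03:00, 09:10–14:50.
03:20–06:20 falls entirely outside B.
07:00–07:30 falls entirely outside B.
07:50–11:20 overlaps B on 09:10–11:20.
11:40–13:50 overlaps B on 11:40–13:50.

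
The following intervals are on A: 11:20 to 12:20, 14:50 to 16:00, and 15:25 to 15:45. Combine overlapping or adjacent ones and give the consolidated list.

11:20-12:20, 14:50-16:00

14:50-16:00 is disjoint → start new block.
15:25-15:45 overlaps/touches 14:50-16:00 → extend to 14:50-16:00.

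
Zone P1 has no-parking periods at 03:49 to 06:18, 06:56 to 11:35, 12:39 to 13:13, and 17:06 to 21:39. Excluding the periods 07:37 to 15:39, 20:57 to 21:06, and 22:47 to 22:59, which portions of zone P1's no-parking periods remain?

03:49–06:18: no B overlap → unchanged.
06:56–11:35 minus B → 06:56–07:37.
12:39–13:13: fully covered by B → removed.
17:06–21:39 minus B → 17:06–20:57, 21:06–21:39.

03:49–06:18, 06:56–07:37, 17:06–20:57, 21:06–21:39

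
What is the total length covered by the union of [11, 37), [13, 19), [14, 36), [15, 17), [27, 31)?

Merged: [11, 37).
Length: 26.

26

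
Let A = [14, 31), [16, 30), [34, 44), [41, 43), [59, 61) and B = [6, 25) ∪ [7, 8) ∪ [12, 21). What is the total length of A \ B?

A, merged: [14, 31), [34, 44), [59, 61).
B, merged: [6, 25).
A \ B = [25, 31), [34, 44), [59, 61).
Total: 6 + 10 + 2 = 18.

18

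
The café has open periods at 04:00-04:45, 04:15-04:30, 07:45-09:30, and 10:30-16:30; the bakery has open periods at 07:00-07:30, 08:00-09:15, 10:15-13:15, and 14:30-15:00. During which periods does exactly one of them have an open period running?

04:00–04:45, 07:00–07:30, 07:45–08:00, 09:15–09:30, 10:15–10:30, 13:15–14:30, 15:00–16:30

First set merges to 04:00–04:45, 07:45–09:30, 10:30–16:30.
A but not B: 04:00–04:45, 07:45–08:00, 09:15–09:30, 13:15–14:30, 15:00–16:30.
B but not A: 07:00–07:30, 10:15–10:30.
Combining gives A △ B.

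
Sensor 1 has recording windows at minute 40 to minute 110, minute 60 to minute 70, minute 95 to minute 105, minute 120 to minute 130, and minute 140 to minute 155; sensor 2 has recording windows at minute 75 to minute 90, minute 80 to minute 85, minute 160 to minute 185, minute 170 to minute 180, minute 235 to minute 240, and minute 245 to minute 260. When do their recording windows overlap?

Merge the first list: minute 40 to minute 110, minute 120 to minute 130, minute 140 to minute 155.
Merge the second list: minute 75 to minute 90, minute 160 to minute 185, minute 235 to minute 240, minute 245 to minute 260.
minute 40 to minute 110 ∩ B → minute 75 to minute 90.
minute 120 to minute 130 meets no B interval.
minute 140 to minute 155 meets no B interval.

minute 75 to minute 90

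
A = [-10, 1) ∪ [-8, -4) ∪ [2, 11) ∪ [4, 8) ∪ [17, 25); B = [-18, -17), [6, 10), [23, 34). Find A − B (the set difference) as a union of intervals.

First set merges to [-10, 1), [2, 11), [17, 25).
[-10, 1) is untouched.
[2, 11) with B removed leaves [2, 6), [10, 11).
[17, 25) with B removed leaves [17, 23).

[-10, 1) ∪ [2, 6) ∪ [10, 11) ∪ [17, 23)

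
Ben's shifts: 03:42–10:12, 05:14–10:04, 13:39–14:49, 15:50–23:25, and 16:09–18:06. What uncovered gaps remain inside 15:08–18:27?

After merging, the occupied span is 03:42-10:12, 13:39-14:49, 15:50-23:25.
Uncovered inside 15:08-18:27: 15:08-15:50.

15:08-15:50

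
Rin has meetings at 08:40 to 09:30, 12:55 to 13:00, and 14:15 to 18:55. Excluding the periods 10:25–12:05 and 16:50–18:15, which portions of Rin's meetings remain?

08:40–09:30, 12:55–13:00, 14:15–16:50, 18:15–18:55

08:40–09:30: nothing removed.
12:55–13:00: nothing removed.
14:15–18:55 \ B = 14:15–16:50, 18:15–18:55.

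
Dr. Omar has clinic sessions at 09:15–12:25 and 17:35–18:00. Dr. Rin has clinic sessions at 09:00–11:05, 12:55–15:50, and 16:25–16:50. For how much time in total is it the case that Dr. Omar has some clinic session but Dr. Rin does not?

1 h 45 min

A \ B = 11:05–12:25, 17:35–18:00.
Total: 1 h 20 min + 25 min = 1 h 45 min.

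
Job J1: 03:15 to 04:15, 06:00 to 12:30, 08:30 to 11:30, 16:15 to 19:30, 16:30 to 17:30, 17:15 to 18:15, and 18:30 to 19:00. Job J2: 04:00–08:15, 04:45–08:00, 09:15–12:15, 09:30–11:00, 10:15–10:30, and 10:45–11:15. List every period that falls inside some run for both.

04:00–04:15, 06:00–08:15, 09:15–12:15

Merge the first list: 03:15–04:15, 06:00–12:30, 16:15–19:30.
Merge the second list: 04:00–08:15, 09:15–12:15.
03:15–04:15 meets the second set on 04:00–04:15.
06:00–12:30 meets the second set on 06:00–08:15, 09:15–12:15.
16:15–19:30: no overlap with the second set.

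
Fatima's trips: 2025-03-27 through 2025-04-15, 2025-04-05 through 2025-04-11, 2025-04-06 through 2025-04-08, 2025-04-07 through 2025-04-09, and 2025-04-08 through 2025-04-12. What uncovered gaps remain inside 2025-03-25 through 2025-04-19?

The merged coverage is 2025-03-27 through 2025-04-15.
Uncovered inside 2025-03-25 through 2025-04-19: 2025-03-25 through 2025-03-26, 2025-04-16 through 2025-04-19.

2025-03-25 through 2025-03-26, 2025-04-16 through 2025-04-19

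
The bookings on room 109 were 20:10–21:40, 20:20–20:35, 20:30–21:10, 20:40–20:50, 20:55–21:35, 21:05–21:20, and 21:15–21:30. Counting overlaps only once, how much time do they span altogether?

Merged: 20:10–21:40.
Length: 1 h 30 min.

1 h 30 min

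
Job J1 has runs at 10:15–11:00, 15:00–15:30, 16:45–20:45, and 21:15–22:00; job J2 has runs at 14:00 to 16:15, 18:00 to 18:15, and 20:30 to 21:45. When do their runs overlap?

10:15–11:00 falls entirely outside B.
15:00–15:30 overlaps B on 15:00–15:30.
16:45–20:45 overlaps B on 18:00–18:15, 20:30–20:45.
21:15–22:00 overlaps B on 21:15–21:45.

15:00–15:30, 18:00–18:15, 20:30–20:45, 21:15–21:45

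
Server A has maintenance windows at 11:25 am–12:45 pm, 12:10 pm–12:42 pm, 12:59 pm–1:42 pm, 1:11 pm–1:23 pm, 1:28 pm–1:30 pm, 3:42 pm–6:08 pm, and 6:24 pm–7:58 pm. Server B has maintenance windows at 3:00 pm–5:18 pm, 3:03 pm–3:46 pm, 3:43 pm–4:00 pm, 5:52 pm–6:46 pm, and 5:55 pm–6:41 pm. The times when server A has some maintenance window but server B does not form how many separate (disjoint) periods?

4

Merge the first list: 11:25 am–12:45 pm, 12:59 pm–1:42 pm, 3:42 pm–6:08 pm, 6:24 pm–7:58 pm.
Merge the second list: 3:00 pm–5:18 pm, 5:52 pm–6:46 pm.
A \ B = 11:25 am–12:45 pm, 12:59 pm–1:42 pm, 5:18 pm–5:52 pm, 6:46 pm–7:58 pm.
That is 4 disjoint pieces.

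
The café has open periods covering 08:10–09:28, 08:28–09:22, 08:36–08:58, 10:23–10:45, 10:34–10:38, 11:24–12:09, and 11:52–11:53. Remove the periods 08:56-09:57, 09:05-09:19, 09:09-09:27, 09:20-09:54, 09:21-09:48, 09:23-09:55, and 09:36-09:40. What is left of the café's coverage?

08:10–08:56, 10:23–10:45, 11:24–12:09

A, merged: 08:10–09:28, 10:23–10:45, 11:24–12:09.
B, merged: 08:56–09:57.
08:10–09:28 with B removed leaves 08:10–08:56.
10:23–10:45 is untouched.
11:24–12:09 is untouched.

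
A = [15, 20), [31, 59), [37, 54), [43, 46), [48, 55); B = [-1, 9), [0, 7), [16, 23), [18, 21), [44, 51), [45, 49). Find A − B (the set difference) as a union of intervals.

[15, 16) ∪ [31, 44) ∪ [51, 59)

A, merged: [15, 20), [31, 59).
B, merged: [-1, 9), [16, 23), [44, 51).
[15, 20) minus B → [15, 16).
[31, 59) minus B → [31, 44), [51, 59).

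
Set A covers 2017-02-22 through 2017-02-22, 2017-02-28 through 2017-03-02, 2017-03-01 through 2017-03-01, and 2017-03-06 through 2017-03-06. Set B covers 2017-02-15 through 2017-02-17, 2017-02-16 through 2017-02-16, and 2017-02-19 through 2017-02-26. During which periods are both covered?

2017-02-22 through 2017-02-22

A, merged: 2017-02-22 through 2017-02-22, 2017-02-28 through 2017-03-02, 2017-03-06 through 2017-03-06.
B, merged: 2017-02-15 through 2017-02-17, 2017-02-19 through 2017-02-26.
2017-02-22 through 2017-02-22 overlaps B on 2017-02-22 through 2017-02-22.
2017-02-28 through 2017-03-02 falls entirely outside B.
2017-03-06 through 2017-03-06 falls entirely outside B.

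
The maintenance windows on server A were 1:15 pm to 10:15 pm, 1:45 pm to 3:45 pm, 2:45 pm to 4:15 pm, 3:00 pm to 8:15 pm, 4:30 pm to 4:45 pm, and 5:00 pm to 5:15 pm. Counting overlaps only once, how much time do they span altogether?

9 h

Merged: 1:15 pm–10:15 pm.
Length: 9 h.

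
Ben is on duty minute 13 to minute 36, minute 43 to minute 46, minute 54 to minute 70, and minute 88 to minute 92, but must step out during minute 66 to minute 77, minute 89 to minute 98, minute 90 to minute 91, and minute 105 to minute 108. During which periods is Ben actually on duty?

minute 13 to minute 36, minute 43 to minute 46, minute 54 to minute 66, minute 88 to minute 89

Merge the second list: minute 66 to minute 77, minute 89 to minute 98, minute 105 to minute 108.
minute 13 to minute 36 is untouched.
minute 43 to minute 46 is untouched.
minute 54 to minute 70 with B removed leaves minute 54 to minute 66.
minute 88 to minute 92 with B removed leaves minute 88 to minute 89.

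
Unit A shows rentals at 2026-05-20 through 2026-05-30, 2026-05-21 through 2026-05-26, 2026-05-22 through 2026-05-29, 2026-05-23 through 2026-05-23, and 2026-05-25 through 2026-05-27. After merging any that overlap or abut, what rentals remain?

2026-05-21 through 2026-05-26 overlaps/touches 2026-05-20 through 2026-05-30 → extend to 2026-05-20 through 2026-05-30.
2026-05-22 through 2026-05-29 overlaps/touches 2026-05-20 through 2026-05-30 → extend to 2026-05-20 through 2026-05-30.
2026-05-23 through 2026-05-23 overlaps/touches 2026-05-20 through 2026-05-30 → extend to 2026-05-20 through 2026-05-30.
2026-05-25 through 2026-05-27 overlaps/touches 2026-05-20 through 2026-05-30 → extend to 2026-05-20 through 2026-05-30.

2026-05-20 through 2026-05-30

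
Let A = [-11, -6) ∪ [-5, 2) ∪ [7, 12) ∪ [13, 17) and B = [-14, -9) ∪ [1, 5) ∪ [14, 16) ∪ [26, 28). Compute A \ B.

[-11, -6) with B removed leaves [-9, -6).
[-5, 2) with B removed leaves [-5, 1).
[7, 12) is untouched.
[13, 17) with B removed leaves [13, 14), [16, 17).

[-9, -6) ∪ [-5, 1) ∪ [7, 12) ∪ [13, 14) ∪ [16, 17)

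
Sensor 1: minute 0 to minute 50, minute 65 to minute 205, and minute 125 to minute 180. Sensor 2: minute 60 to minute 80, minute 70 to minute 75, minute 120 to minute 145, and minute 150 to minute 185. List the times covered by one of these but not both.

minute 0 to minute 50, minute 60 to minute 65, minute 80 to minute 120, minute 145 to minute 150, minute 185 to minute 205

A, merged: minute 0 to minute 50, minute 65 to minute 205.
B, merged: minute 60 to minute 80, minute 120 to minute 145, minute 150 to minute 185.
A \ B = minute 0 to minute 50, minute 80 to minute 120, minute 145 to minute 150, minute 185 to minute 205.
B \ A = minute 60 to minute 65.
Union of the two gives the symmetric difference.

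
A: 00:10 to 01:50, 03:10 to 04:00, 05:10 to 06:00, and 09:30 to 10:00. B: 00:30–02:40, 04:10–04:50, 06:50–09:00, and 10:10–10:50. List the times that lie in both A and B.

00:10–01:50 meets the second set on 00:30–01:50.
03:10–04:00: no overlap with the second set.
05:10–06:00: no overlap with the second set.
09:30–10:00: no overlap with the second set.

00:30–01:50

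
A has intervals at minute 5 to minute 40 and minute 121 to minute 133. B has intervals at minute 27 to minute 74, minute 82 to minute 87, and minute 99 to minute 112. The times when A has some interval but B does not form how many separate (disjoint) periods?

2

A \ B = minute 5 to minute 27, minute 121 to minute 133.
That is 2 disjoint pieces.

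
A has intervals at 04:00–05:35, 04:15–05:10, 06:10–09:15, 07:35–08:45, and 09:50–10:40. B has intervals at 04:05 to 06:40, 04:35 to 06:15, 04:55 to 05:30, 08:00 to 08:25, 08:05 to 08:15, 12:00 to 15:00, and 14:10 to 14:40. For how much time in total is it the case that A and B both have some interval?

Merge the first list: 04:00–05:35, 06:10–09:15, 09:50–10:40.
Merge the second list: 04:05–06:40, 08:00–08:25, 12:00–15:00.
A ∩ B = 04:05–05:35, 06:10–06:40, 08:00–08:25.
Total: 1 h 30 min + 30 min + 25 min = 2 h 25 min.

2 h 25 min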